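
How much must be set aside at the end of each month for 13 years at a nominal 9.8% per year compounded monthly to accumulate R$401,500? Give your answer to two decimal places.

R$1,282.49

i = 0.098/12 = 0.00816667 per month; n = 13·12 = 156.
FV-annuity factor = 313.062186; PMT = 401500 / 313.062186 = 1,282.4928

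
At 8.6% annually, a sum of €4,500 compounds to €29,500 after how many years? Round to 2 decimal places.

22.79 years

n = ln(29500/4500) / ln(1+0.086) = ln(6.55556) / 0.082501 = 22.7913 years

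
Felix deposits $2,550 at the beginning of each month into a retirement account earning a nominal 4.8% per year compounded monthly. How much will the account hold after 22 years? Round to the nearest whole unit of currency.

$1,196,125

With 12 periods per year: i = 0.004, n = 264.
FV = 2550 × [(1+0.004)^264 − 1] / 0.004 × (1+i) = 2550 × 469.068650 = 1,196,125.0568
(annuity-due: payments at period start, so ×(1+i).)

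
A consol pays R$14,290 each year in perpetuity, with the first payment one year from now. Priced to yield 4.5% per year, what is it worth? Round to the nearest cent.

R$317,555.56

PV = C/r = 14290/0.045 = 317,555.5556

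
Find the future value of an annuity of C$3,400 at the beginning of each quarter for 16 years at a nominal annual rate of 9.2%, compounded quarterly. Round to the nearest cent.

C$496,911.60

With 4 periods per year: i = 0.023, n = 64.
FV = 3400 × [(1+0.023)^64 − 1] / 0.023 × (1+i) = 3400 × 146.150469 = 496,911.5961
Payments are at the start of each period, so multiply by (1+i).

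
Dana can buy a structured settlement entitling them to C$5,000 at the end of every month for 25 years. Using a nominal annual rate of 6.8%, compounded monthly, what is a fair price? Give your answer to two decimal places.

C$720,386.25

With 12 periods per year: i = 0.00566667, n = 300.
PV = 5000 × [1 − (1+0.00566667)^(−300)] / 0.00566667 = 5000 × 144.077251 = 720,386.2534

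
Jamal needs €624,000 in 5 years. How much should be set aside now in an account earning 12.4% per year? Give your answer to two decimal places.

€347,818.78

PV = 624,000 / (1 + 0.124)^5 = 624,000 / 1.794038 = 347,818.7849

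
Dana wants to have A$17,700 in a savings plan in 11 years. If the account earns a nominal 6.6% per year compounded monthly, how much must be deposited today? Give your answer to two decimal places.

i = 0.066/12 = 0.0055 per month; n = 11·12 = 132.
Discount factor = (1+0.0055)^(−132) = 0.484804; PV = 17,700 × 0.484804 = 8,581.0291

A$8,581.03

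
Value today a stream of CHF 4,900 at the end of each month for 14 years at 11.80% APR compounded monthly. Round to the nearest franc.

CHF 402,023

i = 0.118/12 = 0.00983333 per month; n = 14·12 = 168.
Annuity factor a(168|0.00983333) = 82.045516; PV = 4900 × 82.045516 = 402,023.0269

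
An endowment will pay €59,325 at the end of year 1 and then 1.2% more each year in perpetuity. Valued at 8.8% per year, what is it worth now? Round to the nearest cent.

PV = D₁/(r − g) = 59325/(0.088 − 0.012) = 780,592.1053

€780,592.11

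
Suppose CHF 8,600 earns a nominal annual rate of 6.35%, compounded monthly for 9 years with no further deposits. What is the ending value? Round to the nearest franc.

Periodic rate i = 0.0635/12 = 0.00529167; n = 9 × 12 = 108 periods.
FV = 8,600 × (1 + 0.00529167)^108 = 15,206.9935

CHF 15,207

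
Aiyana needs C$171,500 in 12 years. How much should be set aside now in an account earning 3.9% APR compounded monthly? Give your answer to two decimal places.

Periodic rate i = 0.039/12 = 0.00325; n = 12 × 12 = 144 periods.
PV = FV·(1+i)^(−n) = 171,500 × 0.626729 = 107,484.0133

C$107,484.01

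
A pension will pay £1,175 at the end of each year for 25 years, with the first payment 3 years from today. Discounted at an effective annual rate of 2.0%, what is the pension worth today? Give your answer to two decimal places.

Value one period before first payment (t=2): 1175 × [1 − (1+0.02)^(−25)] / 0.02 = 1175 × 19.523456 = 22,940.0614
Discount back 2 years: 22,940.0614 × (1+0.02)^(−2) = 22,940.0614 × 0.961169 = 22,049.2708

£22,049.27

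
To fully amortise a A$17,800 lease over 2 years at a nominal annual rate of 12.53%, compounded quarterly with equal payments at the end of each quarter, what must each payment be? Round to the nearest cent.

A$2,549.92

With 4 periods per year: i = 0.031325, n = 8.
PMT = 17800 / ( [1 − (1+0.031325)^(−8)] / 0.031325 ) = 17800 / 6.980621 = 2,549.9164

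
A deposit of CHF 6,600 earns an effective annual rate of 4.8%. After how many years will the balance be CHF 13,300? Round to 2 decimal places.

n = ln(13300/6600) / ln(1+0.048) = ln(2.01515) / 0.046884 = 14.9454 years

14.95 years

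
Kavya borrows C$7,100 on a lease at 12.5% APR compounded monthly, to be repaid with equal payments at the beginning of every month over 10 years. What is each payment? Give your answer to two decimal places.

i = 0.125/12 = 0.0104167 per month; n = 10·12 = 120.
Annuity-PV factor × (1+i) = 69.028769; PMT = 7100 / 69.028769 = 102.8557

C$102.86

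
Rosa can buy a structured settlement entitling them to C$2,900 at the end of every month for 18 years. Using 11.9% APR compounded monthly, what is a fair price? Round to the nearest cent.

Periodic rate i = 0.119/12 = 0.00991667; n = 18 × 12 = 216 periods.
PV = 2900 × [1 − (1+0.00991667)^(−216)] / 0.00991667 = 2900 × 88.874094 = 257,734.8740

C$257,734.87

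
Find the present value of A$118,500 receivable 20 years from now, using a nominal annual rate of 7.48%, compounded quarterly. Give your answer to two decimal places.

A$26,916.21

i = 0.0748/4 = 0.0187 per quarter; n = 20·4 = 80.
Discount factor = (1+0.0187)^(−80) = 0.227141; PV = 118,500 × 0.227141 = 26,916.2069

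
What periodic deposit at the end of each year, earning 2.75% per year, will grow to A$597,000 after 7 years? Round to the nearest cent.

A$78,503.99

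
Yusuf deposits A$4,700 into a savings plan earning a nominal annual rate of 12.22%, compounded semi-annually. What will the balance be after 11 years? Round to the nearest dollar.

Periodic rate i = 0.1222/2 = 0.0611; n = 11 × 2 = 22 periods.
FV = 4,700 × (1 + 0.0611)^22 = 17,327.5347

A$17,328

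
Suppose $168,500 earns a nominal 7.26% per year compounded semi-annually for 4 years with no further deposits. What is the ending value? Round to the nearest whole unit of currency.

$224,122

With 2 periods per year: i = 0.0363, n = 8.
168,500 × (1+0.0363)^8 = 168,500 × 1.330099 = 224,121.6909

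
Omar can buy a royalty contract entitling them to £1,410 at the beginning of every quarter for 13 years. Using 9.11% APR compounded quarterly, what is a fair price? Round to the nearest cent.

£43,687.50

i = 0.0911/4 = 0.022775 per quarter; n = 13·4 = 52.
Annuity factor a(52|0.022775) × (1+i) = 30.984040; PV = 1410 × 30.984040 = 43,687.4971
(Beginning-of-period payments → annuity-due factor ×(1+i).)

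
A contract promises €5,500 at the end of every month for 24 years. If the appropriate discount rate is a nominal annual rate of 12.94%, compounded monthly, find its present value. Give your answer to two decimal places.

i = 0.1294/12 = 0.0107833 per month; n = 24·12 = 288.
PV = 5500 × [1 − (1+0.0107833)^(−288)] / 0.0107833 = 5500 × 88.511720 = 486,814.4619

€486,814.46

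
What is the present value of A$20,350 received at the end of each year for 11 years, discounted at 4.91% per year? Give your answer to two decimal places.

A$169,837.35

Annuity factor a(11|0.0491) = 8.345816; PV = 20350 × 8.345816 = 169,837.3549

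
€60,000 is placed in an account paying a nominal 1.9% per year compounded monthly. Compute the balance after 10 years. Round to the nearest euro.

i = 0.019/12 = 0.00158333 per month; n = 10·12 = 120.
60,000 × (1+0.00158333)^120 = 60,000 × 1.209068 = 72,544.0747

€72,544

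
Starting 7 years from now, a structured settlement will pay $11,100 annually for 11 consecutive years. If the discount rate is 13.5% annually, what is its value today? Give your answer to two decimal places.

$28,909.19

PV at t=6 (ordinary 11-year annuity): 11100 × a(11|0.135) = 11100 × 5.567857 = 61,803.2098
Discount back 6 years: 61,803.2098 × (1+0.135)^(−6) = 61,803.2098 × 0.467762 = 28,909.1859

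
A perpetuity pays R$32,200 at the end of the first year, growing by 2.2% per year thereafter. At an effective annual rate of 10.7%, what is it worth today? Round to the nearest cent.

PV = PMT / (i − g) = 32200 / (0.107 − 0.022) = 32200 / 0.085000 = 378,823.5294

R$378,823.53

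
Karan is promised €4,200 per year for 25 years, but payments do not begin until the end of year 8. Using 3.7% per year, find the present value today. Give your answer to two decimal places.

PV at t=7 (ordinary 25-year annuity): 4200 × a(25|0.037) = 4200 × 16.129465 = 67,743.7513
PV₀ = 67,743.7513 / (1+0.037)^7 = 67,743.7513 / 1.289589 = 52,531.2756

€52,531.28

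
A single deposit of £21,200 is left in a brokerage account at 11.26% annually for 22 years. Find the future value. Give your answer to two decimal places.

FV = 21,200 × (1 + 0.1126)^22 = 221,715.0042

£221,715.00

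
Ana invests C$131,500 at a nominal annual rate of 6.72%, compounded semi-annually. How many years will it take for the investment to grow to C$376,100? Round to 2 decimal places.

15.90 years

Periodic rate i = 0.0672/2 = 0.0336.
n = ln(376100/131500) / ln(1+0.0336) = ln(2.86008) / 0.033048 = 31.7978 half-years
= 31.7978/2 years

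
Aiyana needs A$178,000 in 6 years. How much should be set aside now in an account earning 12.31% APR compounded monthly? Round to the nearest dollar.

Periodic rate i = 0.1231/12 = 0.0102583; n = 6 × 12 = 72 periods.
PV = 178,000 / (1 + 0.0102583)^72 = 178,000 / 2.085143 = 85,365.8589

A$85,366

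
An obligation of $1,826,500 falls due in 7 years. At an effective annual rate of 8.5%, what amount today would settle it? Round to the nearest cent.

$1,031,837.98

Discount factor = (1+0.085)^(−7) = 0.564926; PV = 1,826,500 × 0.564926 = 1,031,837.9797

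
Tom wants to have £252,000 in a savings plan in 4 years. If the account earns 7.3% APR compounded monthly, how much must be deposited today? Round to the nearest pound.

£188,352

i = 0.073/12 = 0.00608333 per month; n = 4·12 = 48.
Discount factor = (1+0.00608333)^(−48) = 0.747429; PV = 252,000 × 0.747429 = 188,352.2102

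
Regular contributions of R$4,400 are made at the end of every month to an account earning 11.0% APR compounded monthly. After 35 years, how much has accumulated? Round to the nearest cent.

With 12 periods per year: i = 0.00916667, n = 420.
FV = PMT · [(1+i)^n − 1] / i = 4400 · 4928.296368 = 21,684,504.0207

R$21,684,504.02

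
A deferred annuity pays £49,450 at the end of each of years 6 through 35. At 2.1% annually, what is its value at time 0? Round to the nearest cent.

Value one period before first payment (t=5): 49450 × [1 − (1+0.021)^(−30)] / 0.021 = 49450 × 22.091538 = 1,092,426.5711
PV₀ = 1,092,426.5711 / (1+0.021)^5 = 1,092,426.5711 / 1.109504 = 984,608.4180

£984,608.42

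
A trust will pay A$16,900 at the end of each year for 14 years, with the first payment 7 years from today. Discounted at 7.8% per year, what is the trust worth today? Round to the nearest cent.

A$89,822.64

Value one period before first payment (t=6): 16900 × [1 − (1+0.078)^(−14)] / 0.078 = 16900 × 8.340877 = 140,960.8149
Discount back 6 years: 140,960.8149 × (1+0.078)^(−6) = 140,960.8149 × 0.637217 = 89,822.6444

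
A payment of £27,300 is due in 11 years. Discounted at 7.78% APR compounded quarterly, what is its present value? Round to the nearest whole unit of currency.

£11,697

With 4 periods per year: i = 0.01945, n = 44.
PV = 27,300 / (1 + 0.01945)^44 = 27,300 / 2.334000 = 11,696.6560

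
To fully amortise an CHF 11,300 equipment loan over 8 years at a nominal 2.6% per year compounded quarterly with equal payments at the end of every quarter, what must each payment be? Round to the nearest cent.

i = 0.026/4 = 0.0065 per quarter; n = 8·4 = 32.
Annuity-PV factor = 28.807092; PMT = 11300 / 28.807092 = 392.2645

CHF 392.26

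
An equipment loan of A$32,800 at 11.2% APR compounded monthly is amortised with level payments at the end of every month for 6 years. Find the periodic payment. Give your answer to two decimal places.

A$627.68

Periodic rate i = 0.112/12 = 0.00933333; n = 6 × 12 = 72 periods.
PMT = 32800 / ( [1 − (1+0.00933333)^(−72)] / 0.00933333 ) = 32800 / 52.255684 = 627.6829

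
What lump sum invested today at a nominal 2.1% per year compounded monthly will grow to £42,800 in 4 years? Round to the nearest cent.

With 12 periods per year: i = 0.00175, n = 48.
PV = 42,800 / (1 + 0.00175)^48 = 42,800 / 1.087549 = 39,354.5468

£39,354.55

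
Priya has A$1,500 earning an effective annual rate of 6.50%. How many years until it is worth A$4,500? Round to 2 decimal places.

17.45 years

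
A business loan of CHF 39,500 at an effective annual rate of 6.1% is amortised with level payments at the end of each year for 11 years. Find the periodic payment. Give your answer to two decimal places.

Annuity-PV factor = 7.846694; PMT = 39500 / 7.846694 = 5,033.9673

CHF 5,033.97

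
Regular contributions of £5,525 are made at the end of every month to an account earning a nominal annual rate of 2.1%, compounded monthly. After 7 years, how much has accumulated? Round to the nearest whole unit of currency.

£499,476

Periodic rate i = 0.021/12 = 0.00175; n = 7 × 12 = 84 periods.
FV = 5525 × [(1+0.00175)^84 − 1] / 0.00175 = 5525 × 90.402945 = 499,476.2685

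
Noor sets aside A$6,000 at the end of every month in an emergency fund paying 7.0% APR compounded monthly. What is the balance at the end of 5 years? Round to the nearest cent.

Periodic rate i = 0.07/12 = 0.00583333; n = 5 × 12 = 60 periods.
Accumulation factor s(60|0.00583333) = 71.592902; FV = 6000 × 71.592902 = 429,557.4099

A$429,557.41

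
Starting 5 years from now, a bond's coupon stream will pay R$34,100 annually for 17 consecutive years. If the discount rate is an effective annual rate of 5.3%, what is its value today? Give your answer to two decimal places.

Value one period before first payment (t=4): 34100 × [1 − (1+0.053)^(−17)] / 0.053 = 34100 × 11.025654 = 375,974.8011
PV₀ = 375,974.8011 / (1+0.053)^4 = 375,974.8011 / 1.229457 = 305,805.4728

R$305,805.47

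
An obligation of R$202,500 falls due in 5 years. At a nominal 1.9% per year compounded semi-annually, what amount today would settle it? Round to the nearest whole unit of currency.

R$184,231

i = 0.019/2 = 0.0095 per half-year; n = 5·2 = 10.
Discount factor = (1+0.0095)^(−10) = 0.909781; PV = 202,500 × 0.909781 = 184,230.6120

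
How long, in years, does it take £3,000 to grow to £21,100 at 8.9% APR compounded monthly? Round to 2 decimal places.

22.00 years

Periodic rate i = 0.089/12 = 0.00741667.
n = ln(21100/3000) / ln(1+0.00741667) = ln(7.03333) / 0.007389 = 263.9846 months
= 263.9846/12 years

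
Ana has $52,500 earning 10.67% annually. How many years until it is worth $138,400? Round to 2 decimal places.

n = ln(138400/52500) / ln(1+0.1067) = ln(2.63619) / 0.101383 = 9.5612 years

9.56 years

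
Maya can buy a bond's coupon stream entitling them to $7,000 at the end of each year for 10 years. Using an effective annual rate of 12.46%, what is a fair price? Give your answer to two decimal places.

$38,817.80

Annuity factor a(10|0.1246) = 5.545400; PV = 7000 × 5.545400 = 38,817.7971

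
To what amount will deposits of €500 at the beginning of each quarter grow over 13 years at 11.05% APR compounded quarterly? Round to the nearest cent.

Periodic rate i = 0.1105/4 = 0.027625; n = 13 × 4 = 52 periods.
Accumulation factor s(52|0.027625) × (1+i) = 116.239551; FV = 500 × 116.239551 = 58,119.7755
Payments are at the start of each period, so multiply by (1+i).

€58,119.78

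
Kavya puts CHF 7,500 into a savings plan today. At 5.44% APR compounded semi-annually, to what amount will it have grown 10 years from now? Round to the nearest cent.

With 2 periods per year: i = 0.0272, n = 20.
FV = 7,500 × (1 + 0.0272)^20 = 12,828.0746

CHF 12,828.07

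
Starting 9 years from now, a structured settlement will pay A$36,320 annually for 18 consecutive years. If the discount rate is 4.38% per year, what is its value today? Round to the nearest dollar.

PV at t=8 (ordinary 18-year annuity): 36320 × a(18|0.0438) = 36320 × 12.277110 = 445,904.6406
PV₀ = 445,904.6406 / (1+0.0438)^8 = 445,904.6406 / 1.409089 = 316,448.9449

A$316,449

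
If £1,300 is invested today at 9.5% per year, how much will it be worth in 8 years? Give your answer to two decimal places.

FV = PV·(1+i)^n = 1,300 × 2.066869 = 2,686.9297

£2,686.93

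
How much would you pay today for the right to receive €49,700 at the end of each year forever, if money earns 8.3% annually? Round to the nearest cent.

€598,795.18

PV = PMT / i = 49700 / 0.083 = 598,795.1807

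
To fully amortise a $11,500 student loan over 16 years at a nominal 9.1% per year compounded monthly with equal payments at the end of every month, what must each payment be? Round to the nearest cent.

With 12 periods per year: i = 0.00758333, n = 192.
PMT = 11500 / ( [1 − (1+0.00758333)^(−192)] / 0.00758333 ) = 11500 / 100.951468 = 113.9161

$113.92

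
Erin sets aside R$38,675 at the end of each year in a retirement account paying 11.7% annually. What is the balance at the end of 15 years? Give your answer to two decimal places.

Accumulation factor s(15|0.117) = 36.390784; FV = 38675 × 36.390784 = 1,407,413.5711

R$1,407,413.57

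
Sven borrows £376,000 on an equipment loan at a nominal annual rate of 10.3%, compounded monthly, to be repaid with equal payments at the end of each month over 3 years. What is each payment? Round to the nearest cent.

£12,185.49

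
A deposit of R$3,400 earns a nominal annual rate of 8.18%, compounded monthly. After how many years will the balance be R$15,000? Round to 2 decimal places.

Periodic rate i = 0.0818/12 = 0.00681667.
n = ln(15000/3400) / ln(1+0.00681667) = ln(4.41176) / 0.006794 = 218.4833 months
= 218.4833/12 years

18.21 years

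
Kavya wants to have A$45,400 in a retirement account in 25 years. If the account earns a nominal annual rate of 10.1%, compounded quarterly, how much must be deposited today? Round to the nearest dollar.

With 4 periods per year: i = 0.02525, n = 100.
PV = 45,400 / (1 + 0.02525)^100 = 45,400 / 12.105362 = 3,750.4040

A$3,750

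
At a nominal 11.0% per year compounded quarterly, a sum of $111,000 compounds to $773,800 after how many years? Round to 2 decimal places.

Periodic rate i = 0.11/4 = 0.0275.
n = ln(773800/111000) / ln(1+0.0275) = ln(6.97117) / 0.027129 = 71.5768 quarters
= 71.5768/4 years

17.89 years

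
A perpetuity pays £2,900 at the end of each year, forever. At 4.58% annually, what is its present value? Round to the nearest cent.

PV = PMT / i = 2900 / 0.0458 = 63,318.7773

£63,318.78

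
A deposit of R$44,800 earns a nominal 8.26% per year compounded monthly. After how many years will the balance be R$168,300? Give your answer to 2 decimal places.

16.08 years

Periodic rate i = 0.0826/12 = 0.00688333.
(1+i)^n = 168300/44800 = 3.75670, so n = ln 3.75670 / ln 1.00688 = 192.9428 months
= 192.9428/12 years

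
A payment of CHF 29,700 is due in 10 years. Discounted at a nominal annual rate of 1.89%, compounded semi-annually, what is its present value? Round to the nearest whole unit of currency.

Periodic rate i = 0.0189/2 = 0.00945; n = 10 × 2 = 20 periods.
PV = FV·(1+i)^(−n) = 29,700 × 0.828521 = 24,607.0868

CHF 24,607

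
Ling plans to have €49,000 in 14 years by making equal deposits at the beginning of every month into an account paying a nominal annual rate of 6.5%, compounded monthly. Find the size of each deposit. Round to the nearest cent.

€178.58

Periodic rate i = 0.065/12 = 0.00541667; n = 14 × 12 = 168 periods.
FV-annuity factor × (1+i) = 274.382085; PMT = 49000 / 274.382085 = 178.5831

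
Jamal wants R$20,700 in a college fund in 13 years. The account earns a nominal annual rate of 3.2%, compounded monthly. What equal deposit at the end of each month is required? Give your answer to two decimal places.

R$107.17

Periodic rate i = 0.032/12 = 0.00266667; n = 13 × 12 = 156 periods.
FV-annuity factor = 193.142543; PMT = 20700 / 193.142543 = 107.1747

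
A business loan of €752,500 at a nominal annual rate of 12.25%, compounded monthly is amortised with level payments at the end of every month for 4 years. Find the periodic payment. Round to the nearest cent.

€19,908.70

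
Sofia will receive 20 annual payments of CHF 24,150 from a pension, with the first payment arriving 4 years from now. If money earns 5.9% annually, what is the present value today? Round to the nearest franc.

CHF 235,138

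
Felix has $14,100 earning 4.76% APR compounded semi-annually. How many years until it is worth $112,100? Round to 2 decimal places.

Periodic rate i = 0.0476/2 = 0.0238.
n = ln(112100/14100) / ln(1+0.0238) = ln(7.95035) / 0.023521 = 88.1425 half-years
= 88.1425/2 years

44.07 years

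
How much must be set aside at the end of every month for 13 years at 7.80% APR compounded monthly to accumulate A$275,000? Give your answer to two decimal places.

A$1,022.85

i = 0.078/12 = 0.0065 per month; n = 13·12 = 156.
FV-annuity factor = 268.857695; PMT = 275000 / 268.857695 = 1,022.8459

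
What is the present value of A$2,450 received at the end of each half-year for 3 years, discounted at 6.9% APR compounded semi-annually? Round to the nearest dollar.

A$13,076

Periodic rate i = 0.069/2 = 0.0345; n = 3 × 2 = 6 periods.
Annuity factor a(6|0.0345) = 5.337316; PV = 2450 × 5.337316 = 13,076.4234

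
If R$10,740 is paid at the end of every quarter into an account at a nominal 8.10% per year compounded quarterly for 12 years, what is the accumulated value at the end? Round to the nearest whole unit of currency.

R$857,971

With 4 periods per year: i = 0.02025, n = 48.
FV = PMT · [(1+i)^n − 1] / i = 10740 · 79.885554 = 857,970.8531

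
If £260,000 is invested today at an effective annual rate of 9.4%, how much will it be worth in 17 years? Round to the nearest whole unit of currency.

FV = PV·(1+i)^n = 260,000 × 4.605688 = 1,197,478.7682

£1,197,479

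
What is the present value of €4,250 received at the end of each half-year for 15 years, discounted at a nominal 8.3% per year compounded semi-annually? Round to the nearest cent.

Periodic rate i = 0.083/2 = 0.0415; n = 15 × 2 = 30 periods.
PV = PMT · [1 − (1+i)^(−n)] / i = 4250 · 16.981406 = 72,170.9742

€72,170.97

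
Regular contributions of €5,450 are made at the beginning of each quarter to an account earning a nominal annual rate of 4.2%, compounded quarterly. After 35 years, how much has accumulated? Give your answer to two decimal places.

€1,739,250.07

i = 0.042/4 = 0.0105 per quarter; n = 35·4 = 140.
Accumulation factor s(140|0.0105) × (1+i) = 319.128453; FV = 5450 × 319.128453 = 1,739,250.0714
(Beginning-of-period payments → annuity-due factor ×(1+i).)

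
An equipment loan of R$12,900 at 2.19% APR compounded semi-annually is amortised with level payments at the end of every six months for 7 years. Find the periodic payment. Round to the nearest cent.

i = 0.0219/2 = 0.01095 per half-year; n = 7·2 = 14.
PMT = 12900 / ( [1 − (1+0.01095)^(−14)] / 0.01095 ) = 12900 / 12.914390 = 998.8858

R$998.89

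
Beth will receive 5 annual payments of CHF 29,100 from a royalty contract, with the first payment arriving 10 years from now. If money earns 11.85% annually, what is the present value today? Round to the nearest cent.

Value one period before first payment (t=9): 29100 × [1 − (1+0.1185)^(−5)] / 0.1185 = 29100 × 3.618212 = 105,289.9629
Discount back 9 years: 105,289.9629 × (1+0.1185)^(−9) = 105,289.9629 × 0.364986 = 38,429.3534

CHF 38,429.35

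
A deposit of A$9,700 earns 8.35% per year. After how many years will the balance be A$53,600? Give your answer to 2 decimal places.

21.32 years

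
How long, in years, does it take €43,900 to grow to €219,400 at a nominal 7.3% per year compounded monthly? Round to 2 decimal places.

22.11 years

Periodic rate i = 0.073/12 = 0.00608333.
n = ln(219400/43900) / ln(1+0.00608333) = ln(4.99772) / 0.006065 = 265.2939 months
= 265.2939/12 years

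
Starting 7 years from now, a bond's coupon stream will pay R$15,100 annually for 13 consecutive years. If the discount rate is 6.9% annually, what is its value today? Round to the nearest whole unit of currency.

R$85,047

Value one period before first payment (t=6): 15100 × [1 − (1+0.069)^(−13)] / 0.069 = 15100 × 8.405229 = 126,918.9556
PV₀ = 126,918.9556 / (1+0.069)^6 = 126,918.9556 / 1.492335 = 85,047.2467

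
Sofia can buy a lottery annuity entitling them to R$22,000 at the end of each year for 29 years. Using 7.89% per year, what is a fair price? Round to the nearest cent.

R$248,009.82

Annuity factor a(29|0.0789) = 11.273174; PV = 22000 × 11.273174 = 248,009.8193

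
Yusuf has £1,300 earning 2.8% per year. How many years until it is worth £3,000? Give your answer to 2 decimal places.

30.28 years

(1+i)^n = 3000/1300 = 2.30769, so n = ln 2.30769 / ln 1.028 = 30.2822 years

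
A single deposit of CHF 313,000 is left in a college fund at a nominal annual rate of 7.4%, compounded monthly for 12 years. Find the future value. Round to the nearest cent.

CHF 758,601.34

i = 0.074/12 = 0.00616667 per month; n = 12·12 = 144.
FV = PV·(1+i)^n = 313,000 × 2.423646 = 758,601.3395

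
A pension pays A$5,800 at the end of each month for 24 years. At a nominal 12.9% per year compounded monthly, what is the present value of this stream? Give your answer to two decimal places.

i = 0.129/12 = 0.01075 per month; n = 24·12 = 288.
Annuity factor a(288|0.01075) = 88.745741; PV = 5800 × 88.745741 = 514,725.2971

A$514,725.30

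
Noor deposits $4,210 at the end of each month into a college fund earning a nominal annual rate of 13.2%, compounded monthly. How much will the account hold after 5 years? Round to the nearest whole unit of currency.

$355,107

i = 0.132/12 = 0.011 per month; n = 5·12 = 60.
Accumulation factor s(60|0.011) = 84.348424; FV = 4210 × 84.348424 = 355,106.8668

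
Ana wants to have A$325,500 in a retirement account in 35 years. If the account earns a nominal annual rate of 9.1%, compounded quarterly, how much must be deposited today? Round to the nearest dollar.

A$13,958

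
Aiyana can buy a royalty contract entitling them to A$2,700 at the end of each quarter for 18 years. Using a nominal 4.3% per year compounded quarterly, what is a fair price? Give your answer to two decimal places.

i = 0.043/4 = 0.01075 per quarter; n = 18·4 = 72.
PV = PMT · [1 − (1+i)^(−n)] / i = 2700 · 49.946644 = 134,855.9391

A$134,855.94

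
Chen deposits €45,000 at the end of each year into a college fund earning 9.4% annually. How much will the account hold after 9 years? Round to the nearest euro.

€595,861

FV = 45000 × [(1+0.094)^9 − 1] / 0.094 = 45000 × 13.241357 = 595,861.0616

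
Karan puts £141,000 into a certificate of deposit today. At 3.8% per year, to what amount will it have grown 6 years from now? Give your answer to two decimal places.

£176,361.28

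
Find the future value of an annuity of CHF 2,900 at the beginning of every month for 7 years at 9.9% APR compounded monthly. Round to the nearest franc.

CHF 352,299

i = 0.099/12 = 0.00825 per month; n = 7·12 = 84.
FV = PMT · [(1+i)^n − 1] / i × (1+i) = 2900 · 121.482340 = 352,298.7872
Payments are at the start of each period, so multiply by (1+i).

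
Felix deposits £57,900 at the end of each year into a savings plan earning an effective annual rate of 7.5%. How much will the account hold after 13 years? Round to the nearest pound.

£1,204,639

Accumulation factor s(13|0.075) = 20.805508; FV = 57900 × 20.805508 = 1,204,638.8892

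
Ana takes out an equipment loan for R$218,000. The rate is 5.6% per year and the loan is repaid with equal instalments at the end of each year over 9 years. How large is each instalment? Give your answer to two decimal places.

Annuity-PV factor = 6.921692; PMT = 218000 / 6.921692 = 31,495.1912

R$31,495.19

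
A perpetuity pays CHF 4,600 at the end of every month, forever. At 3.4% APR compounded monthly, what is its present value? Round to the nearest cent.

Periodic rate i = 0.034/12 = 0.00283333.
PV = PMT / i = 4600 / 0.00283333 = 1,623,529.4118

CHF 1,623,529.41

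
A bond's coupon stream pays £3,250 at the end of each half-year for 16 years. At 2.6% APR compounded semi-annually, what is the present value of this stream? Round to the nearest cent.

With 2 periods per year: i = 0.013, n = 32.
PV = 3250 × [1 − (1+0.013)^(−32)] / 0.013 = 3250 × 26.042222 = 84,637.2229

£84,637.22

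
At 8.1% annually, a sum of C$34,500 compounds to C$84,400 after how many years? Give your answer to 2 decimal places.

11.49 years

(1+i)^n = 84400/34500 = 2.44638, so n = ln 2.44638 / ln 1.081 = 11.4860 years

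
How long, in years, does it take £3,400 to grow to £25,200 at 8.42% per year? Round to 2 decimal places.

n = ln(25200/3400) / ln(1+0.0842) = ln(7.41176) / 0.080842 = 24.7775 years

24.78 years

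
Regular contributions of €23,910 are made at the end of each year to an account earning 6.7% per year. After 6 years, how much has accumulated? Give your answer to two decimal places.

Accumulation factor s(6|0.067) = 7.099414; FV = 23910 × 7.099414 = 169,746.9816

€169,746.98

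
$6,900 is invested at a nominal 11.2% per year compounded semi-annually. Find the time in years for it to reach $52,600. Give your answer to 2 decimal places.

Periodic rate i = 0.112/2 = 0.056.
(1+i)^n = 52600/6900 = 7.62319, so n = ln 7.62319 / ln 1.056 = 37.2777 half-years
= 37.2777/2 years

18.64 years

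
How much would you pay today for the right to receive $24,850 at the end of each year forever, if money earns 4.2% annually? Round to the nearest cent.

$591,666.67

PV = C/r = 24850/0.042 = 591,666.6667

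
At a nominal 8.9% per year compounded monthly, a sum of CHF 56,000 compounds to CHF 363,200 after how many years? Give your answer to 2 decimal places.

Periodic rate i = 0.089/12 = 0.00741667.
n = ln(363200/56000) / ln(1+0.00741667) = ln(6.48571) / 0.007389 = 253.0148 months
= 253.0148/12 years

21.08 years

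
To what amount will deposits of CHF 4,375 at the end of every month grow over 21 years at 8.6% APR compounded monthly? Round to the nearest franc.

CHF 3,081,006

Periodic rate i = 0.086/12 = 0.00716667; n = 21 × 12 = 252 periods.
FV = 4375 × [(1+0.00716667)^252 − 1] / 0.00716667 = 4375 × 704.230004 = 3,081,006.2672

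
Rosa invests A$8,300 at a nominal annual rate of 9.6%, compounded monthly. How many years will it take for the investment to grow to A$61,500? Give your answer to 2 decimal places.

Periodic rate i = 0.096/12 = 0.008.
(1+i)^n = 61500/8300 = 7.40964, so n = ln 7.40964 / ln 1.008 = 251.3478 months
= 251.3478/12 years

20.95 years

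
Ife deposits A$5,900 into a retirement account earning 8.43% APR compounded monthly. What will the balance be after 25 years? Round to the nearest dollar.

A$48,187

With 12 periods per year: i = 0.007025, n = 300.
FV = 5,900 × (1 + 0.007025)^300 = 48,186.7576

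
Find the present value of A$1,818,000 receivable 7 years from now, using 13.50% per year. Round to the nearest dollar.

PV = FV·(1+i)^(−n) = 1,818,000 × 0.412125 = 749,243.2658

A$749,243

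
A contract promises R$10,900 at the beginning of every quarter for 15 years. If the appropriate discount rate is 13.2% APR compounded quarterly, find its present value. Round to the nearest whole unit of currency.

R$292,563

Periodic rate i = 0.132/4 = 0.033; n = 15 × 4 = 60 periods.
Annuity factor a(60|0.033) × (1+i) = 26.840645; PV = 10900 × 26.840645 = 292,563.0278
(Beginning-of-period payments → annuity-due factor ×(1+i).)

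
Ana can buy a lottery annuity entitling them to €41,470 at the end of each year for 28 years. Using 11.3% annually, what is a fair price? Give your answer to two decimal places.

€348,676.82

PV = 41470 × [1 − (1+0.113)^(−28)] / 0.113 = 41470 × 8.407929 = 348,676.8223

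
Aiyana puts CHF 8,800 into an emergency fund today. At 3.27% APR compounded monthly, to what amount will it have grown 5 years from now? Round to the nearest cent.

CHF 10,360.80

With 12 periods per year: i = 0.002725, n = 60.
8,800 × (1+0.002725)^60 = 8,800 × 1.177364 = 10,360.7990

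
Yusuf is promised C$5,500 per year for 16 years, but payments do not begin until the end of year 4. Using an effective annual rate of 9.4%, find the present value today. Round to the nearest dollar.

Value one period before first payment (t=3): 5500 × [1 − (1+0.094)^(−16)] / 0.094 = 5500 × 8.111357 = 44,612.4662
PV₀ = 44,612.4662 / (1+0.094)^3 = 44,612.4662 / 1.309339 = 34,072.5209

C$34,073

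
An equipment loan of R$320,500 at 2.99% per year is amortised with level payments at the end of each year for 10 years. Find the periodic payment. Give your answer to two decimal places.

PMT = 320500 / ( [1 − (1+0.0299)^(−10)] / 0.0299 ) = 320500 / 8.534558 = 37,553.2052

R$37,553.21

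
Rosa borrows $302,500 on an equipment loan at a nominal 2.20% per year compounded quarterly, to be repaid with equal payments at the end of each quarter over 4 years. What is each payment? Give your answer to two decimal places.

$19,802.24

i = 0.022/4 = 0.0055 per quarter; n = 4·4 = 16.
Annuity-PV factor = 15.276053; PMT = 302500 / 15.276053 = 19,802.2355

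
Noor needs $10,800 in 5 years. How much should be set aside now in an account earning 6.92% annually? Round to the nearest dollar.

$7,729

Discount factor = (1+0.0692)^(−5) = 0.715658; PV = 10,800 × 0.715658 = 7,729.1014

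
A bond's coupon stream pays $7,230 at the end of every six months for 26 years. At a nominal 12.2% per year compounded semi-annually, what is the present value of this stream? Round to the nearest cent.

$113,071.93

With 2 periods per year: i = 0.061, n = 52.
PV = 7230 × [1 − (1+0.061)^(−52)] / 0.061 = 7230 × 15.639271 = 113,071.9291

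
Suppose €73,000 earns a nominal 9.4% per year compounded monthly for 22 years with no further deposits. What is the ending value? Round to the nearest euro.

€572,723

With 12 periods per year: i = 0.00783333, n = 264.
FV = PV·(1+i)^n = 73,000 × 7.845518 = 572,722.7976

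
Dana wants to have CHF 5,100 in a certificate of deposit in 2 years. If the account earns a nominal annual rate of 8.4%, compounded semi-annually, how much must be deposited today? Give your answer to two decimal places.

CHF 4,326.13

Periodic rate i = 0.084/2 = 0.042; n = 2 × 2 = 4 periods.
Discount factor = (1+0.042)^(−4) = 0.848260; PV = 5,100 × 0.848260 = 4,326.1274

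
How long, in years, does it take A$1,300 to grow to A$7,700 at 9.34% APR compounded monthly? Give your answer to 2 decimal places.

Periodic rate i = 0.0934/12 = 0.00778333.
(1+i)^n = 7700/1300 = 5.92308, so n = ln 5.92308 / ln 1.00778 = 229.4351 months
= 229.4351/12 years

19.12 years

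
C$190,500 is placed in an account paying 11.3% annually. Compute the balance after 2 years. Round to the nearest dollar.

FV = PV·(1+i)^n = 190,500 × 1.238769 = 235,985.4945

C$235,985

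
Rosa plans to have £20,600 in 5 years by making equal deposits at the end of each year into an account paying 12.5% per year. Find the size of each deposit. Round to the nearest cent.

FV-annuity factor = 6.416260; PMT = 20600 / 6.416260 = 3,210.5932

£3,210.59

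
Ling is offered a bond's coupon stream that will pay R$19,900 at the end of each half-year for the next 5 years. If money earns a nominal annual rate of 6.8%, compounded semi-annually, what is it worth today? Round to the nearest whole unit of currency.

R$166,338

Periodic rate i = 0.068/2 = 0.034; n = 5 × 2 = 10 periods.
Annuity factor a(10|0.034) = 8.358682; PV = 19900 × 8.358682 = 166,337.7729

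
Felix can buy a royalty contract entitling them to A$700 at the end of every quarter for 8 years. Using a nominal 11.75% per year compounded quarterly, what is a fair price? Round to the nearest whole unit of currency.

A$14,394

With 4 periods per year: i = 0.029375, n = 32.
Annuity factor a(32|0.029375) = 20.563282; PV = 700 × 20.563282 = 14,394.2977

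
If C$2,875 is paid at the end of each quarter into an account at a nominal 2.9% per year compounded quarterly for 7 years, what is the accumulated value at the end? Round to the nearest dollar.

With 4 periods per year: i = 0.00725, n = 28.
Accumulation factor s(28|0.00725) = 30.920777; FV = 2875 × 30.920777 = 88,897.2327

C$88,897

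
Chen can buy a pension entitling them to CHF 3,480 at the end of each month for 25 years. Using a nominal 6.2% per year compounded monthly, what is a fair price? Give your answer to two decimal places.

CHF 530,017.50

With 12 periods per year: i = 0.00516667, n = 300.
PV = 3480 × [1 − (1+0.00516667)^(−300)] / 0.00516667 = 3480 × 152.303879 = 530,017.4983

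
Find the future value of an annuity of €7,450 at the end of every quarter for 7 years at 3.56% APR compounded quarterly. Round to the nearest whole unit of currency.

€235,709

i = 0.0356/4 = 0.0089 per quarter; n = 7·4 = 28.
Accumulation factor s(28|0.0089) = 31.638764; FV = 7450 × 31.638764 = 235,708.7953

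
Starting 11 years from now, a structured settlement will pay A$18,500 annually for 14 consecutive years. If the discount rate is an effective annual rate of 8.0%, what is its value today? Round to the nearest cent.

Value one period before first payment (t=10): 18500 × [1 − (1+0.08)^(−14)] / 0.08 = 18500 × 8.244237 = 152,518.3842
PV₀ = 152,518.3842 / (1+0.08)^10 = 152,518.3842 / 2.158925 = 70,645.5224

A$70,645.52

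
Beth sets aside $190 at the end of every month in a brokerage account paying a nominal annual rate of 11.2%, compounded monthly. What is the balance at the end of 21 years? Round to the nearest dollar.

$191,206

i = 0.112/12 = 0.00933333 per month; n = 21·12 = 252.
FV = 190 × [(1+0.00933333)^252 − 1] / 0.00933333 = 190 × 1006.347557 = 191,206.0359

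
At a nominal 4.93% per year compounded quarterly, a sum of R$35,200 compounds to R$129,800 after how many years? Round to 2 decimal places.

26.63 years

Periodic rate i = 0.0493/4 = 0.012325.
(1+i)^n = 129800/35200 = 3.68750, so n = ln 3.68750 / ln 1.01232 = 106.5293 quarters
= 106.5293/4 years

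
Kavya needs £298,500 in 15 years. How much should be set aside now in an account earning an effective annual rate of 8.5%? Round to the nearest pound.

£87,801

Discount factor = (1+0.085)^(−15) = 0.294140; PV = 298,500 × 0.294140 = 87,800.7575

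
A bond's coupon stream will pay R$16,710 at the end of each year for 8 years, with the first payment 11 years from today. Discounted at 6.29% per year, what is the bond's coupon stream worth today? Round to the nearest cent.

R$55,739.13

Value one period before first payment (t=10): 16710 × [1 − (1+0.0629)^(−8)] / 0.0629 = 16710 × 6.139144 = 102,585.0925
PV₀ = 102,585.0925 / (1+0.0629)^10 = 102,585.0925 / 1.840450 = 55,739.1298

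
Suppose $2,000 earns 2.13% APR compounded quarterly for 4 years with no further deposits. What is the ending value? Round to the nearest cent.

Periodic rate i = 0.0213/4 = 0.005325; n = 4 × 4 = 16 periods.
FV = 2,000 × (1 + 0.005325)^16 = 2,177.3774

$2,177.38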